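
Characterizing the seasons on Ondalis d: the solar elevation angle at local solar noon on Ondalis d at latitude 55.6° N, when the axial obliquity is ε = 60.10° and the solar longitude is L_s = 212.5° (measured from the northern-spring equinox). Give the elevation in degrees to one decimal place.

Solar declination: sin δ = sin ε · sin L_s = sin 60.10° × sin 212.5° = -0.46578, so δ = -27.761°.
At local noon the hour angle is zero, so the zenith angle equals |ϕ − δ| = |+55.6° − (-27.761°)| = 83.361°.
Elevation = 90° − 83.361° = 6.6°.

6.6°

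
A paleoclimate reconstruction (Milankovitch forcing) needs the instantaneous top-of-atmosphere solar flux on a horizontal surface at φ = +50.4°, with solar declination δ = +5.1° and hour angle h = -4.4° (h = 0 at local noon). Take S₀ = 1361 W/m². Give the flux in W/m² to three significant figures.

955 W/m²

cos θ_z = sin φ sin δ + cos φ cos δ cos h = 0.068494 + 0.633029 = 0.701523.
Flux = S₀ · cos θ_z = 1361 × 0.701523 = 954.8 W/m².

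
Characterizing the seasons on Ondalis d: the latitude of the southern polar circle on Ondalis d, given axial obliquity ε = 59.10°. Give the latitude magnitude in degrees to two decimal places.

The polar circle is the lowest latitude that experiences at least one full rotation of continuous darkness at the northern-summer solstice; it lies at |ϕ| = 90° − ε = 90° − 59.10° = 30.90°.

30.90°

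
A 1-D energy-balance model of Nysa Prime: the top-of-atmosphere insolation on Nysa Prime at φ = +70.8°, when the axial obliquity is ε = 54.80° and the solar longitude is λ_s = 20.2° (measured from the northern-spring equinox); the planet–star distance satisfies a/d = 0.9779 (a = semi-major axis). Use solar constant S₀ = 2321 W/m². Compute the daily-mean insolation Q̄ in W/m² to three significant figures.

Q̄ ≈ 604 W/m²

Solar declination: sin δ = sin ε · sin λ_s = sin 54.80° × sin 20.2° = 0.28216, so δ = +16.389°.
cos H₀ = −tan(+70.8°) tan(+16.389°) = -0.8446, H₀ = 2.5766 rad.
Bracket: H₀ sin φ sin δ + cos φ cos δ sin H₀ = 2.5766×0.94438×0.28216 + 0.32887×0.95937×0.53545 = 0.686577 + 0.168939 = 0.855516.
Inverse-square distance factor (a/d)² = 0.9779² = 0.956288.
Q̄ = (S₀/π) × 0.956288 × [bracket] = (2321/π) × 0.956288 × 0.855516 = 604.4 W/m².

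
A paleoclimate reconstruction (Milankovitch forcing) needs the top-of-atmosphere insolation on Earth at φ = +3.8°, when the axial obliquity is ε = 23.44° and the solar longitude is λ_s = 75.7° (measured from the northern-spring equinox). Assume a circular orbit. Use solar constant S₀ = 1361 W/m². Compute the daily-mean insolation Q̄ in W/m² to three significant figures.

Solar declination: sin δ = sin ε · sin λ_s = sin 23.44° × sin 75.7° = 0.38546, so δ = +22.673°.
cos H₀ = −tan(+3.8°) tan(+22.673°) = -0.0277, H₀ = 1.5985 rad.
Bracket: H₀ sin φ sin δ + cos φ cos δ sin H₀ = 1.5985×0.06627×0.38546 + 0.99780×0.92272×0.99961 = 0.040833 + 0.920331 = 0.961164.
Q̄ = (S₀/π) × [bracket] = (1361/π) × 0.961164 = 416.4 W/m².

Q̄ ≈ 416 W/m²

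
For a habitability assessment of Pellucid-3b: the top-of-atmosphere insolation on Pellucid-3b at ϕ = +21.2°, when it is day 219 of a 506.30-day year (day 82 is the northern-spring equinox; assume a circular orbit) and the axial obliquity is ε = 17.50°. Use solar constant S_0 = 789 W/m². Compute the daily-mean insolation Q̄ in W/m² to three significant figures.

Q̄ ≈ 268 W/m²

Solar longitude: L_s = 360° × (219 − 82)/506.30 = 97.413°.
sin δ = sin 17.50° × sin 97.413° = 0.29819, so δ = +17.349°.
cos h₀ = −tan(+21.2°) tan(+17.349°) = -0.1212, h₀ = 1.6923 rad.
Bracket: h₀ sin ϕ sin δ + cos ϕ cos δ sin h₀ = 1.6923×0.36162×0.29819 + 0.93232×0.95451×0.99263 = 0.182483 + 0.883350 = 1.065833.
Q̄ = (S_0/π) × [bracket] = (789/π) × 1.065833 = 267.7 W/m².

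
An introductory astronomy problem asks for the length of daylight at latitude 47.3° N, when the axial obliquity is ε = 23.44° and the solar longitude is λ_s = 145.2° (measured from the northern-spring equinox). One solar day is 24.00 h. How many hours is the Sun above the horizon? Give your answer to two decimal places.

Solar declination: sin δ = sin ε · sin λ_s = sin 23.44° × sin 145.2° = 0.22702, so δ = +13.122°.
cos H₀ = −tan φ · tan δ = −tan(+47.3°) × tan(+13.122°) = -0.2526, so H₀ = 1.8262 rad = 104.63°.
Daylight = 2H₀/(2π) × 24.00 h = (1.8262/π) × 24.00 = 13.95 h.

13.95 h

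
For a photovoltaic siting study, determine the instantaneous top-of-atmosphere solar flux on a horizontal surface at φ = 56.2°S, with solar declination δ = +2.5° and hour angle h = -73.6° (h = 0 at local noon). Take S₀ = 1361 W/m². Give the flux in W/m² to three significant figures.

cos θ_z = sin φ sin δ + cos φ cos δ cos h = -0.036247 + 0.156916 = 0.120669.
Flux = S₀ · cos θ_z = 1361 × 0.120669 = 164.2 W/m².

164 W/m²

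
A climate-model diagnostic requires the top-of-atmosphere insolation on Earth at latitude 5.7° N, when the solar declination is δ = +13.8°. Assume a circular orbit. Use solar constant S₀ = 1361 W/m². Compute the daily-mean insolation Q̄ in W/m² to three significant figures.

Q̄ ≈ 435 W/m²

cos H₀ = −tan(+5.7°) tan(+13.800°) = -0.0245, H₀ = 1.5953 rad.
Bracket: H₀ sin φ sin δ + cos φ cos δ sin H₀ = 1.5953×0.09932×0.23853 + 0.99506×0.97113×0.99970 = 0.037794 + 0.966043 = 1.003837.
Q̄ = (S₀/π) × [bracket] = (1361/π) × 1.003837 = 434.9 W/m².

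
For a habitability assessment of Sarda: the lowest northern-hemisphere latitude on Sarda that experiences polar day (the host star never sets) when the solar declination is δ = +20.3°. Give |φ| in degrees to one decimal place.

Polar day requires cos H₀ = −tan φ tan δ ≤ −1, i.e. tan φ tan δ ≥ 1.
The boundary is |tan φ| · |tan δ| = 1, so |φ| = 90° − |δ| = 90° − 20.3° = 69.7° in the northern hemisphere.

|φ| = 69.7°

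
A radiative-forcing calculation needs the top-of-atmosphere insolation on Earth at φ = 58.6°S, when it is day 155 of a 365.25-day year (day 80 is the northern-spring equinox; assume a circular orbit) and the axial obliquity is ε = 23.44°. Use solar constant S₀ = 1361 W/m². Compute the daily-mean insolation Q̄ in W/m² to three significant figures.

Q̄ ≈ 36.6 W/m²

Solar longitude: λ_s = 360° × (155 − 80)/365.25 = 73.922°.
sin δ = sin 23.44° × sin 73.922° = 0.38223, so δ = +22.472°.
cos H₀ = −tan(-58.6°) tan(+22.472°) = 0.6776, H₀ = 0.8262 rad.
Bracket: H₀ sin φ sin δ + cos φ cos δ sin H₀ = 0.8262×-0.85355×0.38223 + 0.52101×0.92407×0.73539 = -0.269550 + 0.354053 = 0.084503.
Q̄ = (S₀/π) × [bracket] = (1361/π) × 0.084503 = 36.61 W/m².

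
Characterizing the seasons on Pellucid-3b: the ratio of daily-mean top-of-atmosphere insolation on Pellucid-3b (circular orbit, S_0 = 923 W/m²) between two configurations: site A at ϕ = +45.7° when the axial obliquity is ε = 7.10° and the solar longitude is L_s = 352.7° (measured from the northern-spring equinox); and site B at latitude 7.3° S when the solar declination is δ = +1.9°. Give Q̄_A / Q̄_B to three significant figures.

Q̄_A / Q̄_B ≈ 0.691

— Configuration A (ϕ=+45.7°):
Solar declination: sin δ = sin ε · sin L_s = sin 7.10° × sin 352.7° = -0.01571, so δ = -0.900°.
cos h₀ = −tan(+45.7°) tan(-0.900°) = 0.0161, h₀ = 1.5547 rad.
Bracket: h₀ sin ϕ sin δ + cos ϕ cos δ sin h₀ = 1.5547×0.71569×-0.01571 + 0.69842×0.99988×0.99987 = -0.017480 + 0.698245 = 0.680765.
Q̄ = (S_0/π) × [bracket] = (923/π) × 0.680765 = 200.01 W/m².
— Configuration B (ϕ=-7.3°):
cos h₀ = −tan(-7.3°) tan(+1.900°) = 0.0042, h₀ = 1.5665 rad.
Bracket: h₀ sin ϕ sin δ + cos ϕ cos δ sin h₀ = 1.5665×-0.12706×0.03316 + 0.99189×0.99945×0.99999 = -0.006600 + 0.991335 = 0.984735.
Q̄ = (S_0/π) × [bracket] = (923/π) × 0.984735 = 289.32 W/m².
Ratio Q̄_A / Q̄_B = 200.01 / 289.32 = 0.6913.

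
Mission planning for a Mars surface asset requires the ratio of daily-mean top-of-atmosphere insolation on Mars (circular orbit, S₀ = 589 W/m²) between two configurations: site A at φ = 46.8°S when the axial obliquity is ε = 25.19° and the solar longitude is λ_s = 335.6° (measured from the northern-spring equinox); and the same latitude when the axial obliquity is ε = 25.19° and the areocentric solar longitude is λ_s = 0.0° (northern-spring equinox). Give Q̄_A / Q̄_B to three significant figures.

Q̄_A / Q̄_B ≈ 1.30

— Configuration A (φ=-46.8°):
Solar declination: sin δ = sin ε · sin λ_s = sin 25.19° × sin 335.6° = -0.17583, so δ = -10.127°.
cos H₀ = −tan(-46.8°) tan(-10.127°) = -0.1902, H₀ = 1.7622 rad.
Bracket: H₀ sin φ sin δ + cos φ cos δ sin H₀ = 1.7622×-0.72897×-0.17583 + 0.68455×0.98442×0.98175 = 0.225870 + 0.661586 = 0.887456.
Q̄ = (S₀/π) × [bracket] = (589/π) × 0.887456 = 166.38 W/m².
— Configuration B (φ=-46.8°):
sin δ = sin 25.19° × sin 0.0° = 0.00000, so δ = +0.000°.
cos H₀ = −tan(-46.8°) tan(+0.000°) = 0.0000, H₀ = 1.5708 rad.
Bracket: H₀ sin φ sin δ + cos φ cos δ sin H₀ = 1.5708×-0.72897×0.00000 + 0.68455×1.00000×1.00000 = -0.000000 + 0.684550 = 0.684550.
Q̄ = (S₀/π) × [bracket] = (589/π) × 0.684550 = 128.34 W/m².
Ratio Q̄_A / Q̄_B = 166.38 / 128.34 = 1.296.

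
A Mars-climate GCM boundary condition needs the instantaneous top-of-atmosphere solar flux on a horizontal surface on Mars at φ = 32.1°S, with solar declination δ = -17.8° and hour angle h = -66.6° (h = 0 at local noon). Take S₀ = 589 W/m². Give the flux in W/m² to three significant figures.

284 W/m²

cos θ_z = sin φ sin δ + cos φ cos δ cos h = 0.162446 + 0.320327 = 0.482773.
Flux = S₀ · cos θ_z = 589 × 0.482773 = 284.4 W/m².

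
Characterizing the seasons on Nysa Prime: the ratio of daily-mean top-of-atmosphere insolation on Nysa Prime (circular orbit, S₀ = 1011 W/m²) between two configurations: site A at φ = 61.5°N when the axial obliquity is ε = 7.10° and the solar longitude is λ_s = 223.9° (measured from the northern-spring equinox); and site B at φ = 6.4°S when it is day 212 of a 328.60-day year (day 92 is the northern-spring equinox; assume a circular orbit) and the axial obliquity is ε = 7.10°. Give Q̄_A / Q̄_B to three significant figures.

— Configuration A (φ=+61.5°):
Solar declination: sin δ = sin ε · sin λ_s = sin 7.10° × sin 223.9° = -0.08571, so δ = -4.917°.
cos H₀ = −tan(+61.5°) tan(-4.917°) = 0.1584, H₀ = 1.4117 rad.
Bracket: H₀ sin φ sin δ + cos φ cos δ sin H₀ = 1.4117×0.87882×-0.08571 + 0.47716×0.99632×0.98737 = -0.106334 + 0.469400 = 0.363066.
Q̄ = (S₀/π) × [bracket] = (1011/π) × 0.363066 = 116.84 W/m².
— Configuration B (φ=-6.4°):
Solar longitude: λ_s = 360° × (212 − 92)/328.60 = 131.467°.
sin δ = sin 7.10° × sin 131.467° = 0.09262, so δ = +5.314°.
cos H₀ = −tan(-6.4°) tan(+5.314°) = 0.0104, H₀ = 1.5604 rad.
Bracket: H₀ sin φ sin δ + cos φ cos δ sin H₀ = 1.5604×-0.11147×0.09262 + 0.99377×0.99570×0.99995 = -0.016110 + 0.989447 = 0.973337.
Q̄ = (S₀/π) × [bracket] = (1011/π) × 0.973337 = 313.23 W/m².
Ratio Q̄_A / Q̄_B = 116.84 / 313.23 = 0.3730.

Q̄_A / Q̄_B ≈ 0.373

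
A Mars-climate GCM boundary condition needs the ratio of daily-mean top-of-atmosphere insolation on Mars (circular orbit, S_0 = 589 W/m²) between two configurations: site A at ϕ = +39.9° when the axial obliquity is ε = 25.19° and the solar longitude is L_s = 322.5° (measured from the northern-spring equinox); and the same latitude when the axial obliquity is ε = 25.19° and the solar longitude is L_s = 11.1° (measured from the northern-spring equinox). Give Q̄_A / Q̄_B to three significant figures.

Q̄_A / Q̄_B ≈ 0.587

— Configuration A (ϕ=+39.9°):
Solar declination: sin δ = sin ε · sin L_s = sin 25.19° × sin 322.5° = -0.25910, so δ = -15.017°.
cos h₀ = −tan(+39.9°) tan(-15.017°) = 0.2243, h₀ = 1.3446 rad.
Bracket: h₀ sin ϕ sin δ + cos ϕ cos δ sin h₀ = 1.3446×0.64145×-0.25910 + 0.76717×0.96585×0.97452 = -0.223472 + 0.722091 = 0.498619.
Q̄ = (S_0/π) × [bracket] = (589/π) × 0.498619 = 93.483 W/m².
— Configuration B (ϕ=+39.9°):
Solar declination: sin δ = sin ε · sin L_s = sin 25.19° × sin 11.1° = 0.08194, so δ = +4.700°.
cos h₀ = −tan(+39.9°) tan(+4.700°) = -0.0687, h₀ = 1.6396 rad.
Bracket: h₀ sin ϕ sin δ + cos ϕ cos δ sin h₀ = 1.6396×0.64145×0.08194 + 0.76717×0.99664×0.99763 = 0.086178 + 0.762780 = 0.848958.
Q̄ = (S_0/π) × [bracket] = (589/π) × 0.848958 = 159.17 W/m².
Ratio Q̄_A / Q̄_B = 93.483 / 159.17 = 0.5873.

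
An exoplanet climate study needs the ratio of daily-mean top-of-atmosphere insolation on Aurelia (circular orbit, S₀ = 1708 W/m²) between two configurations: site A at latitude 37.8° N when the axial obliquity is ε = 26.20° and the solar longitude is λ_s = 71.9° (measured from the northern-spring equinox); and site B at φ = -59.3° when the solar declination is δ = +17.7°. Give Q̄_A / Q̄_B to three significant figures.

— Configuration A (φ=+37.8°):
Solar declination: sin δ = sin ε · sin λ_s = sin 26.20° × sin 71.9° = 0.41966, so δ = +24.813°.
cos H₀ = −tan(+37.8°) tan(+24.813°) = -0.3586, H₀ = 1.9376 rad.
Bracket: H₀ sin φ sin δ + cos φ cos δ sin H₀ = 1.9376×0.61291×0.41966 + 0.79016×0.90768×0.93348 = 0.498377 + 0.669503 = 1.167880.
Q̄ = (S₀/π) × [bracket] = (1708/π) × 1.167880 = 634.95 W/m².
— Configuration B (φ=-59.3°):
cos H₀ = −tan(-59.3°) tan(+17.700°) = 0.5375, H₀ = 1.0033 rad.
Bracket: H₀ sin φ sin δ + cos φ cos δ sin H₀ = 1.0033×-0.85985×0.30403 + 0.51054×0.95266×0.84327 = -0.262283 + 0.410142 = 0.147859.
Q̄ = (S₀/π) × [bracket] = (1708/π) × 0.147859 = 80.387 W/m².
Ratio Q̄_A / Q̄_B = 634.95 / 80.387 = 7.899.

Q̄_A / Q̄_B ≈ 7.90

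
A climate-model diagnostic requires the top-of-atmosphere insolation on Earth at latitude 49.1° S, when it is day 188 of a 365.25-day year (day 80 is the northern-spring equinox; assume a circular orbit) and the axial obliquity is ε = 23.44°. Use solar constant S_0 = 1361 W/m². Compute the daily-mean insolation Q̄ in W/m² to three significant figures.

Solar longitude: L_s = 360° × (188 − 80)/365.25 = 106.448°.
sin δ = sin 23.44° × sin 106.448° = 0.38151, so δ = +22.427°.
cos h₀ = −tan(-49.1°) tan(+22.427°) = 0.4765, h₀ = 1.0742 rad.
Bracket: h₀ sin ϕ sin δ + cos ϕ cos δ sin h₀ = 1.0742×-0.75585×0.38151 + 0.65474×0.92436×0.87919 = -0.309761 + 0.532099 = 0.222338.
Q̄ = (S_0/π) × [bracket] = (1361/π) × 0.222338 = 96.32 W/m².

Q̄ ≈ 96.3 W/m²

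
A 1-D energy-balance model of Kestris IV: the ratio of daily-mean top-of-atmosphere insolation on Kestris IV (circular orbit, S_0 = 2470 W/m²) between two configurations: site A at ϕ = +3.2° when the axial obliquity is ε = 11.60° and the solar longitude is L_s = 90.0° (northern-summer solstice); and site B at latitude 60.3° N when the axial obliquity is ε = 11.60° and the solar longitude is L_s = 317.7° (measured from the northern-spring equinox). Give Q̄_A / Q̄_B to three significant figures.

Q̄_A / Q̄_B ≈ 3.11

— Configuration A (ϕ=+3.2°):
Solar declination: sin δ = sin ε · sin L_s = sin 11.60° × sin 90.0° = 0.20108, so δ = +11.600°.
cos h₀ = −tan(+3.2°) tan(+11.600°) = -0.0115, h₀ = 1.5823 rad.
Bracket: h₀ sin ϕ sin δ + cos ϕ cos δ sin h₀ = 1.5823×0.05582×0.20108 + 0.99844×0.97958×0.99993 = 0.017760 + 0.977983 = 0.995743.
Q̄ = (S_0/π) × [bracket] = (2470/π) × 0.995743 = 782.88 W/m².
— Configuration B (ϕ=+60.3°):
Solar declination: sin δ = sin ε · sin L_s = sin 11.60° × sin 317.7° = -0.13533, so δ = -7.778°.
cos h₀ = −tan(+60.3°) tan(-7.778°) = 0.2395, h₀ = 1.3290 rad.
Bracket: h₀ sin ϕ sin δ + cos ϕ cos δ sin h₀ = 1.3290×0.86863×-0.13533 + 0.49546×0.99080×0.97091 = -0.156226 + 0.476621 = 0.320395.
Q̄ = (S_0/π) × [bracket] = (2470/π) × 0.320395 = 251.90 W/m².
Ratio Q̄_A / Q̄_B = 782.88 / 251.90 = 3.108.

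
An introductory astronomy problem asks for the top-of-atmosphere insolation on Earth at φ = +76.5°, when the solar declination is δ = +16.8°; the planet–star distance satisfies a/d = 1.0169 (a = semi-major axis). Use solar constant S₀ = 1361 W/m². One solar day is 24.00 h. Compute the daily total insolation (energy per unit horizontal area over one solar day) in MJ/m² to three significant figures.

cos H₀ = −tan(+76.5°) tan(+16.800°) = -1.2576 ≤ −1 ⇒ polar day, H₀ = π.
Bracket: H₀ sin φ sin δ + cos φ cos δ sin H₀ = 3.1416×0.97237×0.28903 + 0.23345×0.95732×0.00000 = 0.882928 + 0.000000 = 0.882928.
Inverse-square distance factor (a/d)² = 1.0169² = 1.034086.
Q̄ = (S₀/π) × 1.034086 × [bracket] = (1361/π) × 1.034086 × 0.882928 = 395.54 W/m².
Daily total = Q̄ × 24.00 h × 3600 s/h = 395.54 × 24.00 × 3600 / 10⁶ = 34.17 MJ/m².

34.2 MJ/m²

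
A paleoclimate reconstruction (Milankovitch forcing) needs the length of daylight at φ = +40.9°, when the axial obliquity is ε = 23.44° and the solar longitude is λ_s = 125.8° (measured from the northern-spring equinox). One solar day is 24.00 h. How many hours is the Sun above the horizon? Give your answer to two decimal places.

14.29 h

Solar declination: sin δ = sin ε · sin λ_s = sin 23.44° × sin 125.8° = 0.32263, so δ = +18.822°.
cos H₀ = −tan φ · tan δ = −tan(+40.9°) × tan(+18.822°) = -0.2953, so H₀ = 1.8705 rad = 107.17°.
Daylight = 2H₀/(2π) × 24.00 h = (1.8705/π) × 24.00 = 14.29 h.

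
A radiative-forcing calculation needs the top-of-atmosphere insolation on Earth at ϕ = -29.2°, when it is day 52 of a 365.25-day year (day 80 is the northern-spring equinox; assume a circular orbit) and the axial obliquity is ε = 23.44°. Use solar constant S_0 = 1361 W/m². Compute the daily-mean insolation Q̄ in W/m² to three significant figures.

Q̄ ≈ 435 W/m²

Solar longitude: L_s = 360° × (52 − 80)/365.25 = -27.598°, i.e. -27.598° + 360° = 332.402°.
sin δ = sin 23.44° × sin 332.402° = -0.18428, so δ = -10.619°.
cos h₀ = −tan(-29.2°) tan(-10.619°) = -0.1048, h₀ = 1.6758 rad.
Bracket: h₀ sin ϕ sin δ + cos ϕ cos δ sin h₀ = 1.6758×-0.48786×-0.18428 + 0.87292×0.98287×0.99449 = 0.150659 + 0.853239 = 1.003898.
Q̄ = (S_0/π) × [bracket] = (1361/π) × 1.003898 = 434.9 W/m².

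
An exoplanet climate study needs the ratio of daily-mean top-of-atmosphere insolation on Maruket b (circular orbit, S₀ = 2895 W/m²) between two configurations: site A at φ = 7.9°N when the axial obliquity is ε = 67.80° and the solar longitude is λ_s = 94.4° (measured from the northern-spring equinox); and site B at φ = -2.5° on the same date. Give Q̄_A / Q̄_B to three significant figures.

— Configuration A (φ=+7.9°):
Solar declination: sin δ = sin ε · sin λ_s = sin 67.80° × sin 94.4° = 0.92314, so δ = +67.390°.
cos H₀ = −tan(+7.9°) tan(+67.390°) = -0.3332, H₀ = 1.9105 rad.
Bracket: H₀ sin φ sin δ + cos φ cos δ sin H₀ = 1.9105×0.13744×0.92314 + 0.99051×0.38446×0.94286 = 0.242397 + 0.359052 = 0.601449.
Q̄ = (S₀/π) × [bracket] = (2895/π) × 0.601449 = 554.24 W/m².
— Configuration B (φ=-2.5°):
cos H₀ = −tan(-2.5°) tan(+67.390°) = 0.1048, H₀ = 1.4658 rad.
Bracket: H₀ sin φ sin δ + cos φ cos δ sin H₀ = 1.4658×-0.04362×0.92314 + 0.99905×0.38446×0.99449 = -0.059024 + 0.381978 = 0.322954.
Q̄ = (S₀/π) × [bracket] = (2895/π) × 0.322954 = 297.60 W/m².
Ratio Q̄_A / Q̄_B = 554.24 / 297.60 = 1.862.

Q̄_A / Q̄_B ≈ 1.86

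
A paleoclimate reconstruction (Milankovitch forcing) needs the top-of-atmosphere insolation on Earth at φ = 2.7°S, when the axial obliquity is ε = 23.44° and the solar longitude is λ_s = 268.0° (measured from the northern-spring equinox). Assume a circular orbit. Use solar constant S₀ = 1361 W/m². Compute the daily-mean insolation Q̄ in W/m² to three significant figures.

Q̄ ≈ 410 W/m²

Solar declination: sin δ = sin ε · sin λ_s = sin 23.44° × sin 268.0° = -0.39755, so δ = -23.425°.
cos H₀ = −tan(-2.7°) tan(-23.425°) = -0.0204, H₀ = 1.5912 rad.
Bracket: H₀ sin φ sin δ + cos φ cos δ sin H₀ = 1.5912×-0.04711×-0.39755 + 0.99889×0.91758×0.99979 = 0.029801 + 0.916369 = 0.946170.
Q̄ = (S₀/π) × [bracket] = (1361/π) × 0.946170 = 409.9 W/m².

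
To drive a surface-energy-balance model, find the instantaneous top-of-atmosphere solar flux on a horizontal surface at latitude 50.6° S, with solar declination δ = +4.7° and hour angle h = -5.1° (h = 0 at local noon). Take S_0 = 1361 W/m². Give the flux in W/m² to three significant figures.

cos θ_z = sin ϕ sin δ + cos ϕ cos δ cos h = -0.063317 + 0.630092 = 0.566775.
Flux = S_0 · cos θ_z = 1361 × 0.566775 = 771.4 W/m².

771 W/m²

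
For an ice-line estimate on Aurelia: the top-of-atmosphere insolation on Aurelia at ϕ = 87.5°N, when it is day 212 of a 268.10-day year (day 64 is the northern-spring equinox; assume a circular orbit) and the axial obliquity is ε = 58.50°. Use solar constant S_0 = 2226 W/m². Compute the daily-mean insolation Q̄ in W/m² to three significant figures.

Solar longitude: L_s = 360° × (212 − 64)/268.10 = 198.732°.
sin δ = sin 58.50° × sin 198.732° = -0.27382, so δ = -15.891°.
cos h₀ = −tan(+87.5°) tan(-15.891°) = 6.5206 ≥ 1 ⇒ polar night, h₀ = 0 and Q̄ = 0.

Q̄ ≈ 0.00 W/m²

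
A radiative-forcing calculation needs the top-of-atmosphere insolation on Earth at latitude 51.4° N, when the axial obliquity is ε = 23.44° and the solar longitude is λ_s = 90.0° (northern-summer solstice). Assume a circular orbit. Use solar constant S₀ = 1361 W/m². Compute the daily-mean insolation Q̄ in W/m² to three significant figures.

Q̄ ≈ 497 W/m²

Solar declination: sin δ = sin ε · sin λ_s = sin 23.44° × sin 90.0° = 0.39779, so δ = +23.440°.
cos H₀ = −tan(+51.4°) tan(+23.440°) = -0.5431, H₀ = 2.1449 rad.
Bracket: H₀ sin φ sin δ + cos φ cos δ sin H₀ = 2.1449×0.78152×0.39779 + 0.62388×0.91748×0.83965 = 0.666808 + 0.480613 = 1.147421.
Q̄ = (S₀/π) × [bracket] = (1361/π) × 1.147421 = 497.1 W/m².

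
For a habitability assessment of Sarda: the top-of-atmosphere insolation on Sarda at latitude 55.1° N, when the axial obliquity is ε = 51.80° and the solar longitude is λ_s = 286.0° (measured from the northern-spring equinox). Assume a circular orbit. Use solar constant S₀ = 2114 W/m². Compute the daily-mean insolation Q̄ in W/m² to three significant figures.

Q̄ ≈ 0.00 W/m²

Solar declination: sin δ = sin ε · sin λ_s = sin 51.80° × sin 286.0° = -0.75541, so δ = -49.062°.
cos H₀ = −tan(+55.1°) tan(-49.062°) = 1.6526 ≥ 1 ⇒ polar night, H₀ = 0 and Q̄ = 0.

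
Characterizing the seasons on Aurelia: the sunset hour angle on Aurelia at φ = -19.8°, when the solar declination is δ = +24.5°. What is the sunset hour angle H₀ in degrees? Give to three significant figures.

cos H₀ = −tan φ · tan δ = −tan(-19.8°) × tan(+24.500°) = 0.1641, so H₀ = 1.4060 rad = 80.56°.

H₀ = 80.6°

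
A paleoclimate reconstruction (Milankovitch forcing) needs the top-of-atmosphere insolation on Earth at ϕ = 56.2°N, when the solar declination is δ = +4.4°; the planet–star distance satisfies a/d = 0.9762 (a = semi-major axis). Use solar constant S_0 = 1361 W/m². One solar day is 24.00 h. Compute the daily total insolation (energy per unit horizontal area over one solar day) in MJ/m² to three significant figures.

cos h₀ = −tan(+56.2°) tan(+4.400°) = -0.1149, h₀ = 1.6860 rad.
Bracket: h₀ sin ϕ sin δ + cos ϕ cos δ sin h₀ = 1.6860×0.83098×0.07672 + 0.55630×0.99705×0.99337 = 0.107487 + 0.550982 = 0.658469.
Inverse-square distance factor (a/d)² = 0.9762² = 0.952966.
Q̄ = (S_0/π) × 0.952966 × [bracket] = (1361/π) × 0.952966 × 0.658469 = 271.84 W/m².
Daily total = Q̄ × 24.00 h × 3600 s/h = 271.84 × 24.00 × 3600 / 10⁶ = 23.49 MJ/m².

23.5 MJ/m²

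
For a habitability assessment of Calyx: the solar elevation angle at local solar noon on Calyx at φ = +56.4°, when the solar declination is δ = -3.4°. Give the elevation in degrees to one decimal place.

30.2°

At local noon the hour angle is zero, so the zenith angle equals |φ − δ| = |+56.4° − (-3.400°)| = 59.800°.
Elevation = 90° − 59.800° = 30.2°.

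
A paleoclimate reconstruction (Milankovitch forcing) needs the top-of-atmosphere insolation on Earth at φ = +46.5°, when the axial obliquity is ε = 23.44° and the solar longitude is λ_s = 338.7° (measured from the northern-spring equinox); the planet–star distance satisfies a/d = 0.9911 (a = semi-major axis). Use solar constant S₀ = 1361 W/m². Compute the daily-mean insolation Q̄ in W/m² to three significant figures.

Solar declination: sin δ = sin ε · sin λ_s = sin 23.44° × sin 338.7° = -0.14450, so δ = -8.308°.
cos H₀ = −tan(+46.5°) tan(-8.308°) = 0.1539, H₀ = 1.4163 rad.
Bracket: H₀ sin φ sin δ + cos φ cos δ sin H₀ = 1.4163×0.72537×-0.14450 + 0.68835×0.98951×0.98809 = -0.148451 + 0.673017 = 0.524566.
Inverse-square distance factor (a/d)² = 0.9911² = 0.982279.
Q̄ = (S₀/π) × 0.982279 × [bracket] = (1361/π) × 0.982279 × 0.524566 = 223.2 W/m².

Q̄ ≈ 223 W/m²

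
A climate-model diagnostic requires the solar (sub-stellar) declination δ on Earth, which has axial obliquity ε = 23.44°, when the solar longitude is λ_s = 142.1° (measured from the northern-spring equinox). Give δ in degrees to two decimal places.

sin δ = sin ε · sin λ_s = sin 23.44° × sin 142.1° = 0.244356.
δ = arcsin(0.244356) = +14.14°.

δ = +14.14°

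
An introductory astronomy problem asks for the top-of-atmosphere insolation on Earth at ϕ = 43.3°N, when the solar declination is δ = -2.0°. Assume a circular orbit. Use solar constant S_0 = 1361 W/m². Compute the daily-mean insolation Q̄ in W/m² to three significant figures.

Q̄ ≈ 299 W/m²

cos h₀ = −tan(+43.3°) tan(-2.000°) = 0.0329, h₀ = 1.5379 rad.
Bracket: h₀ sin ϕ sin δ + cos ϕ cos δ sin h₀ = 1.5379×0.68582×-0.03490 + 0.72777×0.99939×0.99946 = -0.036810 + 0.726933 = 0.690123.
Q̄ = (S_0/π) × [bracket] = (1361/π) × 0.690123 = 299.0 W/m².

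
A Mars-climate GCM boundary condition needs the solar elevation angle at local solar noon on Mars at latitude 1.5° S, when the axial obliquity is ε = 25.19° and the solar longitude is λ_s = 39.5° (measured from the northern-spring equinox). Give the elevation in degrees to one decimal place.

72.8°

Solar declination: sin δ = sin ε · sin λ_s = sin 25.19° × sin 39.5° = 0.27073, so δ = +15.708°.
At local noon the hour angle is zero, so the zenith angle equals |φ − δ| = |-1.5° − (+15.708°)| = 17.208°.
Elevation = 90° − 17.208° = 72.8°.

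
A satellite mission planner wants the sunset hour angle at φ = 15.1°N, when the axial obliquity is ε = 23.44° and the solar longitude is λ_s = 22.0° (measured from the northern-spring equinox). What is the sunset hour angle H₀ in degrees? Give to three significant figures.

H₀ = 92.3°

Solar declination: sin δ = sin ε · sin λ_s = sin 23.44° × sin 22.0° = 0.14901, so δ = +8.570°.
cos H₀ = −tan φ · tan δ = −tan(+15.1°) × tan(+8.570°) = -0.0407, so H₀ = 1.6115 rad = 92.33°.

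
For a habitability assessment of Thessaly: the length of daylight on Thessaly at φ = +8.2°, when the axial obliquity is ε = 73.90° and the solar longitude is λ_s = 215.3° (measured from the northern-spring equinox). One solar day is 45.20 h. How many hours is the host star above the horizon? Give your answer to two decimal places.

Solar declination: sin δ = sin ε · sin λ_s = sin 73.90° × sin 215.3° = -0.55519, so δ = -33.724°.
cos H₀ = −tan φ · tan δ = −tan(+8.2°) × tan(-33.724°) = 0.0962, so H₀ = 1.4745 rad = 84.48°.
Daylight = 2H₀/(2π) × 45.20 h = (1.4745/π) × 45.20 = 21.21 h.

21.21 h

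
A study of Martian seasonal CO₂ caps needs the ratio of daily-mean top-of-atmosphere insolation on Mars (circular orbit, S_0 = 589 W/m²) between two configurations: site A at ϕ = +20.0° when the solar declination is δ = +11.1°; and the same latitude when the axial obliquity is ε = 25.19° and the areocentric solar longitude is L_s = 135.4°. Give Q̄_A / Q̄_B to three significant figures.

— Configuration A (ϕ=+20.0°):
cos h₀ = −tan(+20.0°) tan(+11.100°) = -0.0714, h₀ = 1.6423 rad.
Bracket: h₀ sin ϕ sin δ + cos ϕ cos δ sin h₀ = 1.6423×0.34202×0.19252 + 0.93969×0.98129×0.99745 = 0.108138 + 0.919757 = 1.027895.
Q̄ = (S_0/π) × [bracket] = (589/π) × 1.027895 = 192.71 W/m².
— Configuration B (ϕ=+20.0°):
sin δ = sin 25.19° × sin 135.4° = 0.29885, so δ = +17.389°.
cos h₀ = −tan(+20.0°) tan(+17.389°) = -0.1140, h₀ = 1.6850 rad.
Bracket: h₀ sin ϕ sin δ + cos ϕ cos δ sin h₀ = 1.6850×0.34202×0.29885 + 0.93969×0.95430×0.99348 = 0.172228 + 0.890899 = 1.063127.
Q̄ = (S_0/π) × [bracket] = (589/π) × 1.063127 = 199.32 W/m².
Ratio Q̄_A / Q̄_B = 192.71 / 199.32 = 0.9668.

Q̄_A / Q̄_B ≈ 0.967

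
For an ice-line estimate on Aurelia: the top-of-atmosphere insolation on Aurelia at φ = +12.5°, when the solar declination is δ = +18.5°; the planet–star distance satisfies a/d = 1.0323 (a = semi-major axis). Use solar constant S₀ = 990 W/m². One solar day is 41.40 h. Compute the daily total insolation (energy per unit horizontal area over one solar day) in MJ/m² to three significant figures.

cos H₀ = −tan(+12.5°) tan(+18.500°) = -0.0742, H₀ = 1.6450 rad.
Bracket: H₀ sin φ sin δ + cos φ cos δ sin H₀ = 1.6450×0.21644×0.31730 + 0.97630×0.94832×0.99725 = 0.112973 + 0.923299 = 1.036272.
Inverse-square distance factor (a/d)² = 1.0323² = 1.065643.
Q̄ = (S₀/π) × 1.065643 × [bracket] = (990/π) × 1.065643 × 1.036272 = 347.99 W/m².
Daily total = Q̄ × 41.40 h × 3600 s/h = 347.99 × 41.40 × 3600 / 10⁶ = 51.86 MJ/m².

51.9 MJ/m²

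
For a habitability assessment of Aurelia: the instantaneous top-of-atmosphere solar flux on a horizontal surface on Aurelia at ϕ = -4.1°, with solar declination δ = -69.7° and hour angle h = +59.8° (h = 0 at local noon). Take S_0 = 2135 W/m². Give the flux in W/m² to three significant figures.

cos θ_z = sin ϕ sin δ + cos ϕ cos δ cos h = 0.067057 + 0.174069 = 0.241126.
Flux = S_0 · cos θ_z = 2135 × 0.241126 = 514.8 W/m².

515 W/m²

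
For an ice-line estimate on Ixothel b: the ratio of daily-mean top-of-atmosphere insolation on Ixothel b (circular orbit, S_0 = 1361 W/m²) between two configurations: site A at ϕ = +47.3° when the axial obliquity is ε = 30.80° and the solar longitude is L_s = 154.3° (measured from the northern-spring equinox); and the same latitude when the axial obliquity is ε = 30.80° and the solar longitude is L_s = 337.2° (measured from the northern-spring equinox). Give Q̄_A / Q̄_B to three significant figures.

Q̄_A / Q̄_B ≈ 2.08

— Configuration A (ϕ=+47.3°):
Solar declination: sin δ = sin ε · sin L_s = sin 30.80° × sin 154.3° = 0.22205, so δ = +12.830°.
cos h₀ = −tan(+47.3°) tan(+12.830°) = -0.2468, h₀ = 1.8202 rad.
Bracket: h₀ sin ϕ sin δ + cos ϕ cos δ sin h₀ = 1.8202×0.73491×0.22205 + 0.67816×0.97503×0.96907 = 0.297033 + 0.640775 = 0.937808.
Q̄ = (S_0/π) × [bracket] = (1361/π) × 0.937808 = 406.28 W/m².
— Configuration B (ϕ=+47.3°):
Solar declination: sin δ = sin ε · sin L_s = sin 30.80° × sin 337.2° = -0.19842, so δ = -11.445°.
cos h₀ = −tan(+47.3°) tan(-11.445°) = 0.2194, h₀ = 1.3496 rad.
Bracket: h₀ sin ϕ sin δ + cos ϕ cos δ sin h₀ = 1.3496×0.73491×-0.19842 + 0.67816×0.98012×0.97564 = -0.196800 + 0.648487 = 0.451687.
Q̄ = (S_0/π) × [bracket] = (1361/π) × 0.451687 = 195.68 W/m².
Ratio Q̄_A / Q̄_B = 406.28 / 195.68 = 2.076.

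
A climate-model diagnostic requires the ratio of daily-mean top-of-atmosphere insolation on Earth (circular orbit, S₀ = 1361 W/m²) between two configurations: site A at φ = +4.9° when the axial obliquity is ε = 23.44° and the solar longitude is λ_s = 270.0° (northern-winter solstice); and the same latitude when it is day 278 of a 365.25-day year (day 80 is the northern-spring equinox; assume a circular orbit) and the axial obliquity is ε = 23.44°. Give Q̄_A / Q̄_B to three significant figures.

— Configuration A (φ=+4.9°):
Solar declination: sin δ = sin ε · sin λ_s = sin 23.44° × sin 270.0° = -0.39779, so δ = -23.440°.
cos H₀ = −tan(+4.9°) tan(-23.440°) = 0.0372, H₀ = 1.5336 rad.
Bracket: H₀ sin φ sin δ + cos φ cos δ sin H₀ = 1.5336×0.08542×-0.39779 + 0.99635×0.91748×0.99931 = -0.052111 + 0.913500 = 0.861389.
Q̄ = (S₀/π) × [bracket] = (1361/π) × 0.861389 = 373.17 W/m².
— Configuration B (φ=+4.9°):
Solar longitude: λ_s = 360° × (278 − 80)/365.25 = 195.154°.
sin δ = sin 23.44° × sin 195.154° = -0.10399, so δ = -5.969°.
cos H₀ = −tan(+4.9°) tan(-5.969°) = 0.0090, H₀ = 1.5618 rad.
Bracket: H₀ sin φ sin δ + cos φ cos δ sin H₀ = 1.5618×0.08542×-0.10399 + 0.99635×0.99458×0.99996 = -0.013873 + 0.990910 = 0.977037.
Q̄ = (S₀/π) × [bracket] = (1361/π) × 0.977037 = 423.27 W/m².
Ratio Q̄_A / Q̄_B = 373.17 / 423.27 = 0.8816.

Q̄_A / Q̄_B ≈ 0.882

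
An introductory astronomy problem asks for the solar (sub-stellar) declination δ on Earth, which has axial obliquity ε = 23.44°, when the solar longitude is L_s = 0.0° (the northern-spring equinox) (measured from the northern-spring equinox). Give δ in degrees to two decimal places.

sin δ = sin ε · sin L_s = sin 23.44° × sin 0.0° = 0.000000.
δ = arcsin(0.000000) = +0.00°.

δ = +0.00°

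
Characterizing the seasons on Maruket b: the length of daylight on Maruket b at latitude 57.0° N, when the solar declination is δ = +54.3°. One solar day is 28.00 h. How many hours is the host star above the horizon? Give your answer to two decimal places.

Sunrise equation: cos H₀ = −tan φ · tan δ = -2.1429 ≤ −1, so the host star never sets (polar day) and H₀ = π.
Daylight = 2H₀/(2π) × 28.00 h = (3.1416/π) × 28.00 = 28.00 h.

28.00 h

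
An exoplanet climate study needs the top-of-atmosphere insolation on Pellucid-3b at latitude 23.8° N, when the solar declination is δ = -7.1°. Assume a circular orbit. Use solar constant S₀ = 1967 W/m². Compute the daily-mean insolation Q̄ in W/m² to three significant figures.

cos H₀ = −tan(+23.8°) tan(-7.100°) = 0.0549, H₀ = 1.5158 rad.
Bracket: H₀ sin φ sin δ + cos φ cos δ sin H₀ = 1.5158×0.40355×-0.12360 + 0.91496×0.99233×0.99849 = -0.075606 + 0.906571 = 0.830965.
Q̄ = (S₀/π) × [bracket] = (1967/π) × 0.830965 = 520.3 W/m².

Q̄ ≈ 520 W/m²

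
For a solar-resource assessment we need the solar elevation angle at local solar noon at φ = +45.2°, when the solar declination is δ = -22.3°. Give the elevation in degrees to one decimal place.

22.5°

At local noon the hour angle is zero, so the zenith angle equals |φ − δ| = |+45.2° − (-22.300°)| = 67.500°.
Elevation = 90° − 67.500° = 22.5°.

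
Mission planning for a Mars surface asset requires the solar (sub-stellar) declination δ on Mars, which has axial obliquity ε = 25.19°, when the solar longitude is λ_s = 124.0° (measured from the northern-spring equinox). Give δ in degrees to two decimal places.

sin δ = sin ε · sin λ_s = sin 25.19° × sin 124.0° = 0.352856.
δ = arcsin(0.352856) = +20.66°.

δ = +20.66°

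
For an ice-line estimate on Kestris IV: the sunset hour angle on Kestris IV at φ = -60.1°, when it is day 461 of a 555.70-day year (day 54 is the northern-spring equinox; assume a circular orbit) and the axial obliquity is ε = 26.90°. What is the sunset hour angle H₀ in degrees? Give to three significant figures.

Solar longitude: λ_s = 360° × (461 − 54)/555.70 = 263.667°.
sin δ = sin 26.90° × sin 263.667° = -0.44967, so δ = -26.723°.
cos H₀ = −tan φ · tan δ = −tan(-60.1°) × tan(-26.723°) = -0.8755, so H₀ = 2.6373 rad = 151.11°.

H₀ = 151°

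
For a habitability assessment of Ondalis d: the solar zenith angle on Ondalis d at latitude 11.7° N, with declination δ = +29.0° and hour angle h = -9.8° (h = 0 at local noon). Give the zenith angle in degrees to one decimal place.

θ_z = 19.6°

cos θ_z = sin φ sin δ + cos φ cos δ cos h = 0.098313 + 0.843950 = 0.942263.
θ_z = arccos(0.942263) = 19.6°.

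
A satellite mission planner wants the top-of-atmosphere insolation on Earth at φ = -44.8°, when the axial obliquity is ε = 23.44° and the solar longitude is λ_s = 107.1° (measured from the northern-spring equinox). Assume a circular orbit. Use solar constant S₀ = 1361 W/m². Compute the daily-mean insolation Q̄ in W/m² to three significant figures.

Q̄ ≈ 126 W/m²

Solar declination: sin δ = sin ε · sin λ_s = sin 23.44° × sin 107.1° = 0.38020, so δ = +22.346°.
cos H₀ = −tan(-44.8°) tan(+22.346°) = 0.4082, H₀ = 1.1503 rad.
Bracket: H₀ sin φ sin δ + cos φ cos δ sin H₀ = 1.1503×-0.70463×0.38020 + 0.70957×0.92490×0.91289 = -0.308166 + 0.599113 = 0.290947.
Q̄ = (S₀/π) × [bracket] = (1361/π) × 0.290947 = 126.0 W/m².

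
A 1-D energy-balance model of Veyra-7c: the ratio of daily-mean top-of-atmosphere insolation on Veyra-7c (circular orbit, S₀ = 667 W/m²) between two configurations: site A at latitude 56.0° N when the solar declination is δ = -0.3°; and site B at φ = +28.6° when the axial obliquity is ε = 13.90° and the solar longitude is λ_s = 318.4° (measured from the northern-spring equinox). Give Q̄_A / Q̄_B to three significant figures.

Q̄_A / Q̄_B ≈ 0.736

— Configuration A (φ=+56.0°):
cos H₀ = −tan(+56.0°) tan(-0.300°) = 0.0078, H₀ = 1.5630 rad.
Bracket: H₀ sin φ sin δ + cos φ cos δ sin H₀ = 1.5630×0.82904×-0.00524 + 0.55919×0.99999×0.99997 = -0.006790 + 0.559168 = 0.552378.
Q̄ = (S₀/π) × [bracket] = (667/π) × 0.552378 = 117.28 W/m².
— Configuration B (φ=+28.6°):
Solar declination: sin δ = sin ε · sin λ_s = sin 13.90° × sin 318.4° = -0.15949, so δ = -9.178°.
cos H₀ = −tan(+28.6°) tan(-9.178°) = 0.0881, H₀ = 1.4826 rad.
Bracket: H₀ sin φ sin δ + cos φ cos δ sin H₀ = 1.4826×0.47869×-0.15949 + 0.87798×0.98720×0.99611 = -0.113191 + 0.863370 = 0.750179.
Q̄ = (S₀/π) × [bracket] = (667/π) × 0.750179 = 159.27 W/m².
Ratio Q̄_A / Q̄_B = 117.28 / 159.27 = 0.7364.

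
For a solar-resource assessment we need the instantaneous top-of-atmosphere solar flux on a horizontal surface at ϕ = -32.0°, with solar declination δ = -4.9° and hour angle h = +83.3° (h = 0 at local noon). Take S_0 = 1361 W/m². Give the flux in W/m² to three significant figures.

cos θ_z = sin ϕ sin δ + cos ϕ cos δ cos h = 0.045264 + 0.098581 = 0.143845.
Flux = S_0 · cos θ_z = 1361 × 0.143845 = 195.8 W/m².

196 W/m²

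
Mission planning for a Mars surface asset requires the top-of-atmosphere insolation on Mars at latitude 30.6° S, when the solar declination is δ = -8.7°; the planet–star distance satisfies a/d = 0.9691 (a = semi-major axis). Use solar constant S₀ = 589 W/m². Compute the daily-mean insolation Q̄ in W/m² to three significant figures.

Q̄ ≈ 172 W/m²

cos H₀ = −tan(-30.6°) tan(-8.700°) = -0.0905, H₀ = 1.6614 rad.
Bracket: H₀ sin φ sin δ + cos φ cos δ sin H₀ = 1.6614×-0.50904×-0.15126 + 0.86074×0.98849×0.99590 = 0.127923 + 0.847344 = 0.975267.
Inverse-square distance factor (a/d)² = 0.9691² = 0.939155.
Q̄ = (S₀/π) × 0.939155 × [bracket] = (589/π) × 0.939155 × 0.975267 = 171.7 W/m².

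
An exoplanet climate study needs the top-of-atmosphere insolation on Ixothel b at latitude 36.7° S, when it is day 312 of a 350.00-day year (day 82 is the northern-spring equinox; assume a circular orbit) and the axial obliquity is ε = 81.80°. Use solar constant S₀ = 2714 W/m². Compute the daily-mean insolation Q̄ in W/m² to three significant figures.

Solar longitude: λ_s = 360° × (312 − 82)/350.00 = 236.571°.
sin δ = sin 81.80° × sin 236.571° = -0.82604, so δ = -55.694°.
cos H₀ = −tan(-36.7°) tan(-55.694°) = -1.0924 ≤ −1 ⇒ polar day, H₀ = π.
Bracket: H₀ sin φ sin δ + cos φ cos δ sin H₀ = 3.1416×-0.59763×-0.82604 + 0.80178×0.56361×0.00000 = 1.550902 + 0.000000 = 1.550902.
Q̄ = (S₀/π) × [bracket] = (2714/π) × 1.550902 = 1340 W/m².

Q̄ ≈ 1.34e+03 W/m²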